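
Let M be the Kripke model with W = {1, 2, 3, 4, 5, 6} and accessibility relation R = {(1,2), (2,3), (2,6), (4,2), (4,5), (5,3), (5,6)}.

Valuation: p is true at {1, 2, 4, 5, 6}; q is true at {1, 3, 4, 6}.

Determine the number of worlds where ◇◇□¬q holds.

1: successors {2}; ◇□¬q there: 2:T. ✓
2: successors {3, 6}; ◇□¬q there: 3:F, 6:F. ✗
3: no successors, so ◇◇□¬q fails. ✗
4: successors {2, 5}; ◇□¬q there: 2:T, 5:T. ✓
5: successors {3, 6}; ◇□¬q there: 3:F, 6:F. ✗
6: no successors, so ◇◇□¬q fails. ✗
Satisfying worlds: {1, 4}.

2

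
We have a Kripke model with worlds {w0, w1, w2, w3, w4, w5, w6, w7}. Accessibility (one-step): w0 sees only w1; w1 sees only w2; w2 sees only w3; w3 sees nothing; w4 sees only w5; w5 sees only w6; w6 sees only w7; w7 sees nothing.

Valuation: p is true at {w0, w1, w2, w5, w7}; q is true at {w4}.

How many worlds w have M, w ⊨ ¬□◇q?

w0: □◇q is F. ✓
w1: □◇q is F. ✓
w2: □◇q is F. ✓
w3: □◇q is T. ✗
w4: □◇q is F. ✓
w5: □◇q is F. ✓
w6: □◇q is F. ✓
w7: □◇q is T. ✗
Satisfying worlds: {w0, w1, w2, w4, w5, w6}.

6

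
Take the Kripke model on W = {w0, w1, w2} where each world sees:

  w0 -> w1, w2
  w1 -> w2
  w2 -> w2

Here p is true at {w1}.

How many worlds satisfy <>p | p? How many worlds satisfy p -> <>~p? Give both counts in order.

For <>p | p:
w0: <>p is T, p is F. ✓
w1: <>p is F, p is T. ✓
w2: <>p is F, p is F. ✗
— 2 worlds.
For p -> <>~p:
w0: p is F, <>~p is T. ✓
w1: p is T, <>~p is T. ✓
w2: p is F, <>~p is T. ✓
— 3 worlds.

2 and 3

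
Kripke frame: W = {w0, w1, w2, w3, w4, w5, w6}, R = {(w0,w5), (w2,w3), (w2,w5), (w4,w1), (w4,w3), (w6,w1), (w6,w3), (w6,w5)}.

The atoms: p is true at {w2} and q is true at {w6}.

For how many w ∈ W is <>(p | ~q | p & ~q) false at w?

3

w0: successors {w5}; p | ~q | p & ~q there: w5:T. ✓
w1: no successors, so <>(p | ~q | p & ~q) fails. ✗
w2: successors {w3, w5}; p | ~q | p & ~q there: w3:T, w5:T. ✓
w3: no successors, so <>(p | ~q | p & ~q) fails. ✗
w4: successors {w1, w3}; p | ~q | p & ~q there: w1:T, w3:T. ✓
w5: no successors, so <>(p | ~q | p & ~q) fails. ✗
w6: successors {w1, w3, w5}; p | ~q | p & ~q there: w1:T, w3:T, w5:T. ✓
Satisfying worlds: {w0, w2, w4, w6}.
So <>(p | ~q | p & ~q) fails at the other 3 worlds.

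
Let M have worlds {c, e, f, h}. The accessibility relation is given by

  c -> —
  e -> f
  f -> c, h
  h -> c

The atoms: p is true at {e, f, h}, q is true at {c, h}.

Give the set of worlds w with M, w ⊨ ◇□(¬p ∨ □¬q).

c: no successors, so ◇□(¬p ∨ □¬q) fails. ✗
e: successors {f}; □(¬p ∨ □¬q) there: f:F. ✗
f: successors {c, h}; □(¬p ∨ □¬q) there: c:T, h:T. ✓
h: successors {c}; □(¬p ∨ □¬q) there: c:T. ✓

{f, h}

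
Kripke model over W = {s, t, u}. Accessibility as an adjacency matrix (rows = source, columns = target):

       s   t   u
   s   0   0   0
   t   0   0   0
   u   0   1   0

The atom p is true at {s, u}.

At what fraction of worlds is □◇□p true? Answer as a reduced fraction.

2/3

s: no successors, so □◇□p holds vacuously. ✓
t: no successors, so □◇□p holds vacuously. ✓
u: successors {t}; ◇□p there: t:F. ✗
That's 2 of 3 worlds, so 2/3.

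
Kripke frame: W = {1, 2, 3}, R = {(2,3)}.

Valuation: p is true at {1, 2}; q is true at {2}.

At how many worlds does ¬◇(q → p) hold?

1: ◇(q → p) is F. ✓
2: ◇(q → p) is T. ✗
3: ◇(q → p) is F. ✓
Satisfying worlds: {1, 3}.

2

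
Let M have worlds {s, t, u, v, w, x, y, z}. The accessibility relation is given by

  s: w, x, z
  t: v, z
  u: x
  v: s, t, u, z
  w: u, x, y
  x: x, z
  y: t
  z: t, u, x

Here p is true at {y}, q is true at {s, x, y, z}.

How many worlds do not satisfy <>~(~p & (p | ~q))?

1

s: successors {w, x, z}; ~(~p & (p | ~q)) there: w:F, x:T, z:T. ✓
t: successors {v, z}; ~(~p & (p | ~q)) there: v:F, z:T. ✓
u: successors {x}; ~(~p & (p | ~q)) there: x:T. ✓
v: successors {s, t, u, z}; ~(~p & (p | ~q)) there: s:T, t:F, u:F, z:T. ✓
w: successors {u, x, y}; ~(~p & (p | ~q)) there: u:F, x:T, y:T. ✓
x: successors {x, z}; ~(~p & (p | ~q)) there: x:T, z:T. ✓
y: successors {t}; ~(~p & (p | ~q)) there: t:F. ✗
z: successors {t, u, x}; ~(~p & (p | ~q)) there: t:F, u:F, x:T. ✓
Satisfying worlds: {s, t, u, v, w, x, z}.
So <>~(~p & (p | ~q)) fails at the other 1 world.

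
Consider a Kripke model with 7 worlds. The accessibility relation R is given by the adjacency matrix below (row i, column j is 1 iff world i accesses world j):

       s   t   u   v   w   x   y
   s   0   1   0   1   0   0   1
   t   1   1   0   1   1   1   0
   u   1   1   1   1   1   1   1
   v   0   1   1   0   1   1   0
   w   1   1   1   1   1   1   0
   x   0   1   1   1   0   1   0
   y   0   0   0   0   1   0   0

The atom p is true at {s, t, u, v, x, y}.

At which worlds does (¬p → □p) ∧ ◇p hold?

s: ¬p → □p is T, ◇p is T. ✓
t: ¬p → □p is T, ◇p is T. ✓
u: ¬p → □p is T, ◇p is T. ✓
v: ¬p → □p is T, ◇p is T. ✓
w: ¬p → □p is F, ◇p is T. ✗
x: ¬p → □p is T, ◇p is T. ✓
y: ¬p → □p is T, ◇p is F. ✗

{s, t, u, v, x}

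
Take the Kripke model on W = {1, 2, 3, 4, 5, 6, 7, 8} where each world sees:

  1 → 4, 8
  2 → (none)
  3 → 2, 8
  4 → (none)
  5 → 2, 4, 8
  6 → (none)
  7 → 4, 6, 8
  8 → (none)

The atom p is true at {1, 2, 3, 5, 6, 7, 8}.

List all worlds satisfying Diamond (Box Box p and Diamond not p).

1: successors {4, 8}; Box Box p and Diamond not p there: 4:F, 8:F. ✗
2: no successors, so Diamond (Box Box p and Diamond not p) fails. ✗
3: successors {2, 8}; Box Box p and Diamond not p there: 2:F, 8:F. ✗
4: no successors, so Diamond (Box Box p and Diamond not p) fails. ✗
5: successors {2, 4, 8}; Box Box p and Diamond not p there: 2:F, 4:F, 8:F. ✗
6: no successors, so Diamond (Box Box p and Diamond not p) fails. ✗
7: successors {4, 6, 8}; Box Box p and Diamond not p there: 4:F, 6:F, 8:F. ✗
8: no successors, so Diamond (Box Box p and Diamond not p) fails. ✗

∅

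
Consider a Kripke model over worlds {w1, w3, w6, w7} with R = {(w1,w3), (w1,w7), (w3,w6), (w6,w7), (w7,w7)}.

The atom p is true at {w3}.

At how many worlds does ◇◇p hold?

0

w1: successors {w3, w7}; ◇p there: w3:F, w7:F. ✗
w3: successors {w6}; ◇p there: w6:F. ✗
w6: successors {w7}; ◇p there: w7:F. ✗
w7: successors {w7}; ◇p there: w7:F. ✗
Satisfying worlds: ∅.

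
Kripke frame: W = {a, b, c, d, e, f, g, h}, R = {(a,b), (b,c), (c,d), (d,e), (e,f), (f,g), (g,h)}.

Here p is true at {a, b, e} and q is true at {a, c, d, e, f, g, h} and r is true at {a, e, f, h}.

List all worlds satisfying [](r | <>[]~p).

{a, c, d, e, f, g, h}

a: successors {b}; r | <>[]~p there: b:T. ✓
b: successors {c}; r | <>[]~p there: c:F. ✗
c: successors {d}; r | <>[]~p there: d:T. ✓
d: successors {e}; r | <>[]~p there: e:T. ✓
e: successors {f}; r | <>[]~p there: f:T. ✓
f: successors {g}; r | <>[]~p there: g:T. ✓
g: successors {h}; r | <>[]~p there: h:T. ✓
h: no successors, so [](r | <>[]~p) holds vacuously. ✓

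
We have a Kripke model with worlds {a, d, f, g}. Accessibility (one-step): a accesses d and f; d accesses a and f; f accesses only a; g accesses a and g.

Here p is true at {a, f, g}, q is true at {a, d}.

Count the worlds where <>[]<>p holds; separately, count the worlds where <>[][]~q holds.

4 and 0

For <>[]<>p:
a: successors {d, f}; []<>p there: d:T, f:T. ✓
d: successors {a, f}; []<>p there: a:T, f:T. ✓
f: successors {a}; []<>p there: a:T. ✓
g: successors {a, g}; []<>p there: a:T, g:T. ✓
— 4 worlds.
For <>[][]~q:
a: successors {d, f}; [][]~q there: d:F, f:F. ✗
d: successors {a, f}; [][]~q there: a:F, f:F. ✗
f: successors {a}; [][]~q there: a:F. ✗
g: successors {a, g}; [][]~q there: a:F, g:F. ✗
— 0 worlds.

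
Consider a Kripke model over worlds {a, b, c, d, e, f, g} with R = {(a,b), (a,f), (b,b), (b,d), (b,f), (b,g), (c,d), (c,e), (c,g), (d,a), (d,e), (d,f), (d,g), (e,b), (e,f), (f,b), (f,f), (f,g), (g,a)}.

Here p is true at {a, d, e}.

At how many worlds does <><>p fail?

a: successors {b, f}; <>p there: b:T, f:F. ✓
b: successors {b, d, f, g}; <>p there: b:T, d:T, f:F, g:T. ✓
c: successors {d, e, g}; <>p there: d:T, e:F, g:T. ✓
d: successors {a, e, f, g}; <>p there: a:F, e:F, f:F, g:T. ✓
e: successors {b, f}; <>p there: b:T, f:F. ✓
f: successors {b, f, g}; <>p there: b:T, f:F, g:T. ✓
g: successors {a}; <>p there: a:F. ✗
Satisfying worlds: {a, b, c, d, e, f}.
So <><>p fails at the other 1 world.

1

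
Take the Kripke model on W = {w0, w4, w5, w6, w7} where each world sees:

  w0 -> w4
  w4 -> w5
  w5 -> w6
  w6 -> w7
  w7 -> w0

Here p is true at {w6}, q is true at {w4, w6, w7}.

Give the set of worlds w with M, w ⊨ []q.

{w0, w5, w6}

w0: successors {w4}; q there: w4:T. ✓
w4: successors {w5}; q there: w5:F. ✗
w5: successors {w6}; q there: w6:T. ✓
w6: successors {w7}; q there: w7:T. ✓
w7: successors {w0}; q there: w0:F. ✗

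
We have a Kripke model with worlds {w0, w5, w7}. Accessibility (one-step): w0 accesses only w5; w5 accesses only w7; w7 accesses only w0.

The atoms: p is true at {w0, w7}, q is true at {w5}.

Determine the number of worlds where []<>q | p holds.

w0: []<>q is F, p is T. ✓
w5: []<>q is F, p is F. ✗
w7: []<>q is T, p is T. ✓
Satisfying worlds: {w0, w7}.

2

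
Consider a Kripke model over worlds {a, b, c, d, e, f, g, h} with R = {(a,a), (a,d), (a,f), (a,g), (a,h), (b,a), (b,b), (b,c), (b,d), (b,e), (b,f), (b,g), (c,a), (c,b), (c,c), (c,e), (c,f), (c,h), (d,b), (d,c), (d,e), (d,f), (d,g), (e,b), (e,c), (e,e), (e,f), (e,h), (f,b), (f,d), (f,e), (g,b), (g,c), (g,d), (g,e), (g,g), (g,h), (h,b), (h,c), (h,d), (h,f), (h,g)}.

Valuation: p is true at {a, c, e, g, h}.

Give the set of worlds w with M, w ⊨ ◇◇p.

{a, b, c, d, e, f, g, h}

a: successors {a, d, f, g, h}; ◇p there: a:T, d:T, f:T, g:T, h:T. ✓
b: successors {a, b, c, d, e, f, g}; ◇p there: a:T, b:T, c:T, d:T, e:T, f:T, g:T. ✓
c: successors {a, b, c, e, f, h}; ◇p there: a:T, b:T, c:T, e:T, f:T, h:T. ✓
d: successors {b, c, e, f, g}; ◇p there: b:T, c:T, e:T, f:T, g:T. ✓
e: successors {b, c, e, f, h}; ◇p there: b:T, c:T, e:T, f:T, h:T. ✓
f: successors {b, d, e}; ◇p there: b:T, d:T, e:T. ✓
g: successors {b, c, d, e, g, h}; ◇p there: b:T, c:T, d:T, e:T, g:T, h:T. ✓
h: successors {b, c, d, f, g}; ◇p there: b:T, c:T, d:T, f:T, g:T. ✓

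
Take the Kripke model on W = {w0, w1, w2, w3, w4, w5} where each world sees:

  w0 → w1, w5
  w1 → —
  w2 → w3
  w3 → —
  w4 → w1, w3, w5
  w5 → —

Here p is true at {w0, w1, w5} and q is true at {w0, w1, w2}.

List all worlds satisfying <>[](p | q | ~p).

w0: successors {w1, w5}; [](p | q | ~p) there: w1:T, w5:T. ✓
w1: no successors, so <>[](p | q | ~p) fails. ✗
w2: successors {w3}; [](p | q | ~p) there: w3:T. ✓
w3: no successors, so <>[](p | q | ~p) fails. ✗
w4: successors {w1, w3, w5}; [](p | q | ~p) there: w1:T, w3:T, w5:T. ✓
w5: no successors, so <>[](p | q | ~p) fails. ✗

{w0, w2, w4}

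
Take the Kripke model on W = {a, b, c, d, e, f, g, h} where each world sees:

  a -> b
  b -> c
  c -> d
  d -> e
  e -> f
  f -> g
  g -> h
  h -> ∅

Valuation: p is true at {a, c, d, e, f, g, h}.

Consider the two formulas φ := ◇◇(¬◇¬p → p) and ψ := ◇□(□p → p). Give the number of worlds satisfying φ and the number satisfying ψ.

6 and 7

For ◇◇(¬◇¬p → p):
a: successors {b}; ◇(¬◇¬p → p) there: b:T. ✓
b: successors {c}; ◇(¬◇¬p → p) there: c:T. ✓
c: successors {d}; ◇(¬◇¬p → p) there: d:T. ✓
d: successors {e}; ◇(¬◇¬p → p) there: e:T. ✓
e: successors {f}; ◇(¬◇¬p → p) there: f:T. ✓
f: successors {g}; ◇(¬◇¬p → p) there: g:T. ✓
g: successors {h}; ◇(¬◇¬p → p) there: h:F. ✗
h: no successors, so ◇◇(¬◇¬p → p) fails. ✗
— 6 worlds.
For ◇□(□p → p):
a: successors {b}; □(□p → p) there: b:T. ✓
b: successors {c}; □(□p → p) there: c:T. ✓
c: successors {d}; □(□p → p) there: d:T. ✓
d: successors {e}; □(□p → p) there: e:T. ✓
e: successors {f}; □(□p → p) there: f:T. ✓
f: successors {g}; □(□p → p) there: g:T. ✓
g: successors {h}; □(□p → p) there: h:T. ✓
h: no successors, so ◇□(□p → p) fails. ✗
— 7 worlds.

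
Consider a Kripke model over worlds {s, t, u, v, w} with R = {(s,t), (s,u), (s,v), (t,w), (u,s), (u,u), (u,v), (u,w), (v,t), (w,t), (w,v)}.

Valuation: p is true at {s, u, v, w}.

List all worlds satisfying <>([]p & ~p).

s: successors {t, u, v}; []p & ~p there: t:T, u:F, v:F. ✓
t: successors {w}; []p & ~p there: w:F. ✗
u: successors {s, u, v, w}; []p & ~p there: s:F, u:F, v:F, w:F. ✗
v: successors {t}; []p & ~p there: t:T. ✓
w: successors {t, v}; []p & ~p there: t:T, v:F. ✓

{s, v, w}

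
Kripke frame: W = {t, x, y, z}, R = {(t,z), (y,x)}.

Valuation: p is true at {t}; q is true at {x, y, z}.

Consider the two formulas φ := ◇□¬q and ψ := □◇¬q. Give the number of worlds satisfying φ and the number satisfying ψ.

2 and 2

For ◇□¬q:
t: successors {z}; □¬q there: z:T. ✓
x: no successors, so ◇□¬q fails. ✗
y: successors {x}; □¬q there: x:T. ✓
z: no successors, so ◇□¬q fails. ✗
— 2 worlds.
For □◇¬q:
t: successors {z}; ◇¬q there: z:F. ✗
x: no successors, so □◇¬q holds vacuously. ✓
y: successors {x}; ◇¬q there: x:F. ✗
z: no successors, so □◇¬q holds vacuously. ✓
— 2 worlds.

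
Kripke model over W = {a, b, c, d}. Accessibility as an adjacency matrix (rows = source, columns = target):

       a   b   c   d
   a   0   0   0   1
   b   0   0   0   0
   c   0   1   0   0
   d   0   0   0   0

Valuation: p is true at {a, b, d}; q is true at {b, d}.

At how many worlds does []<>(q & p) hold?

2

a: successors {d}; <>(q & p) there: d:F. ✗
b: no successors, so []<>(q & p) holds vacuously. ✓
c: successors {b}; <>(q & p) there: b:F. ✗
d: no successors, so []<>(q & p) holds vacuously. ✓
Satisfying worlds: {b, d}.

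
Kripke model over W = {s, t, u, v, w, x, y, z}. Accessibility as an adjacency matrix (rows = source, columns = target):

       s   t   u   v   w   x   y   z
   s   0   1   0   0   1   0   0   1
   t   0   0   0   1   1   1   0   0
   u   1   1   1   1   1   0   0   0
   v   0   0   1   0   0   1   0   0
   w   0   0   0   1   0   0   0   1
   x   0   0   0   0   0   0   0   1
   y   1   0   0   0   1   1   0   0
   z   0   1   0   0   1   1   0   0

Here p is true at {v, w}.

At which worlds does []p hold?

s: successors {t, w, z}; p there: t:F, w:T, z:F. ✗
t: successors {v, w, x}; p there: v:T, w:T, x:F. ✗
u: successors {s, t, u, v, w}; p there: s:F, t:F, u:F, v:T, w:T. ✗
v: successors {u, x}; p there: u:F, x:F. ✗
w: successors {v, z}; p there: v:T, z:F. ✗
x: successors {z}; p there: z:F. ✗
y: successors {s, w, x}; p there: s:F, w:T, x:F. ✗
z: successors {t, w, x}; p there: t:F, w:T, x:F. ✗

∅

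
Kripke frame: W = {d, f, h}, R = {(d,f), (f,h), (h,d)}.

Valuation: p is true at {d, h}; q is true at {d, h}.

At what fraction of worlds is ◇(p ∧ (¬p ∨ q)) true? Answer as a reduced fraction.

2/3

d: successors {f}; p ∧ (¬p ∨ q) there: f:F. ✗
f: successors {h}; p ∧ (¬p ∨ q) there: h:T. ✓
h: successors {d}; p ∧ (¬p ∨ q) there: d:T. ✓
That's 2 of 3 worlds, so 2/3.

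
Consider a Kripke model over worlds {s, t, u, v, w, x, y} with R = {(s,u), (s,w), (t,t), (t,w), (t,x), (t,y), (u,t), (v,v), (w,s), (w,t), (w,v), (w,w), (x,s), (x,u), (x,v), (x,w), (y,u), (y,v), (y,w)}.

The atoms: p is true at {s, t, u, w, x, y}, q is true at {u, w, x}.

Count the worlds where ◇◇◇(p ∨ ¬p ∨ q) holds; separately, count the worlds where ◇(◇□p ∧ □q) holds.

For ◇◇◇(p ∨ ¬p ∨ q):
s: successors {u, w}; ◇◇(p ∨ ¬p ∨ q) there: u:T, w:T. ✓
t: successors {t, w, x, y}; ◇◇(p ∨ ¬p ∨ q) there: t:T, w:T, x:T, y:T. ✓
u: successors {t}; ◇◇(p ∨ ¬p ∨ q) there: t:T. ✓
v: successors {v}; ◇◇(p ∨ ¬p ∨ q) there: v:T. ✓
w: successors {s, t, v, w}; ◇◇(p ∨ ¬p ∨ q) there: s:T, t:T, v:T, w:T. ✓
x: successors {s, u, v, w}; ◇◇(p ∨ ¬p ∨ q) there: s:T, u:T, v:T, w:T. ✓
y: successors {u, v, w}; ◇◇(p ∨ ¬p ∨ q) there: u:T, v:T, w:T. ✓
— 7 worlds.
For ◇(◇□p ∧ □q):
s: successors {u, w}; ◇□p ∧ □q there: u:F, w:F. ✗
t: successors {t, w, x, y}; ◇□p ∧ □q there: t:F, w:F, x:F, y:F. ✗
u: successors {t}; ◇□p ∧ □q there: t:F. ✗
v: successors {v}; ◇□p ∧ □q there: v:F. ✗
w: successors {s, t, v, w}; ◇□p ∧ □q there: s:T, t:F, v:F, w:F. ✓
x: successors {s, u, v, w}; ◇□p ∧ □q there: s:T, u:F, v:F, w:F. ✓
y: successors {u, v, w}; ◇□p ∧ □q there: u:F, v:F, w:F. ✗
— 2 worlds.

7 and 2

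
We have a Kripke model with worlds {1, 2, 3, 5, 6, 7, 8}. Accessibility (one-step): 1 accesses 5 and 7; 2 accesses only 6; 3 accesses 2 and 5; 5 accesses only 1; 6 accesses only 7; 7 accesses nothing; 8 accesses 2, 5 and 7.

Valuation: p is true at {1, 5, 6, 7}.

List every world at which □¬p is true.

1: successors {5, 7}; ¬p there: 5:F, 7:F. ✗
2: successors {6}; ¬p there: 6:F. ✗
3: successors {2, 5}; ¬p there: 2:T, 5:F. ✗
5: successors {1}; ¬p there: 1:F. ✗
6: successors {7}; ¬p there: 7:F. ✗
7: no successors, so □¬p holds vacuously. ✓
8: successors {2, 5, 7}; ¬p there: 2:T, 5:F, 7:F. ✗

{7}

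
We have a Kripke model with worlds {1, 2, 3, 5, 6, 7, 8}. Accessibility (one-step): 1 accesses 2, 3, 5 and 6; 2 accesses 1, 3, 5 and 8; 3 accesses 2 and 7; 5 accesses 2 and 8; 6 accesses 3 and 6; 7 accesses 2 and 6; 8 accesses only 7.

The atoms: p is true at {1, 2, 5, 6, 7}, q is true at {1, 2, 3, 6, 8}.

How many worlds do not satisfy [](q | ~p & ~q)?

1: successors {2, 3, 5, 6}; q | ~p & ~q there: 2:T, 3:T, 5:F, 6:T. ✗
2: successors {1, 3, 5, 8}; q | ~p & ~q there: 1:T, 3:T, 5:F, 8:T. ✗
3: successors {2, 7}; q | ~p & ~q there: 2:T, 7:F. ✗
5: successors {2, 8}; q | ~p & ~q there: 2:T, 8:T. ✓
6: successors {3, 6}; q | ~p & ~q there: 3:T, 6:T. ✓
7: successors {2, 6}; q | ~p & ~q there: 2:T, 6:T. ✓
8: successors {7}; q | ~p & ~q there: 7:F. ✗
Satisfying worlds: {5, 6, 7}.
So [](q | ~p & ~q) fails at the other 4 worlds.

4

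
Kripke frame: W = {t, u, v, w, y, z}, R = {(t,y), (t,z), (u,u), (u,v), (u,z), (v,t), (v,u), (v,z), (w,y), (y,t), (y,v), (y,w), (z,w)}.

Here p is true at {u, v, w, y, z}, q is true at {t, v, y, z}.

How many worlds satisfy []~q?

1

t: successors {y, z}; ~q there: y:F, z:F. ✗
u: successors {u, v, z}; ~q there: u:T, v:F, z:F. ✗
v: successors {t, u, z}; ~q there: t:F, u:T, z:F. ✗
w: successors {y}; ~q there: y:F. ✗
y: successors {t, v, w}; ~q there: t:F, v:F, w:T. ✗
z: successors {w}; ~q there: w:T. ✓
Satisfying worlds: {z}.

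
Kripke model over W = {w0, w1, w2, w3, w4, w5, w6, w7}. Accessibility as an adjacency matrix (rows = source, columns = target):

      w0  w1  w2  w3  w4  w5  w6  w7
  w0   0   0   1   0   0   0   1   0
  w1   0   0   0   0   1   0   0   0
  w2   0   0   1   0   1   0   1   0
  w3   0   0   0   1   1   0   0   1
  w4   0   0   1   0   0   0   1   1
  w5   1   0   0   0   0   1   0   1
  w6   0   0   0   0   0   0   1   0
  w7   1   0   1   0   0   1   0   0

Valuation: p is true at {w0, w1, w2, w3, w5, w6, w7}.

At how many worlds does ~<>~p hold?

5

w0: <>~p is F. ✓
w1: <>~p is T. ✗
w2: <>~p is T. ✗
w3: <>~p is T. ✗
w4: <>~p is F. ✓
w5: <>~p is F. ✓
w6: <>~p is F. ✓
w7: <>~p is F. ✓
Satisfying worlds: {w0, w4, w5, w6, w7}.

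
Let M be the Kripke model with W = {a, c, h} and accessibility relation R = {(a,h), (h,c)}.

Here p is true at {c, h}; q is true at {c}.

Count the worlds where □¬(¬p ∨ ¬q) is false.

1

a: successors {h}; ¬(¬p ∨ ¬q) there: h:F. ✗
c: no successors, so □¬(¬p ∨ ¬q) holds vacuously. ✓
h: successors {c}; ¬(¬p ∨ ¬q) there: c:T. ✓
Satisfying worlds: {c, h}.
So □¬(¬p ∨ ¬q) fails at the other 1 world.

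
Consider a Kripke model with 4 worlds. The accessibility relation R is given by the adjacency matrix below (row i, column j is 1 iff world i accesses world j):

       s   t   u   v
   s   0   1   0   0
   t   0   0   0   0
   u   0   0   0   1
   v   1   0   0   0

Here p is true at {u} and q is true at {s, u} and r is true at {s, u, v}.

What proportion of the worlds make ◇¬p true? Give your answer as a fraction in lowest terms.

3/4

s: successors {t}; ¬p there: t:T. ✓
t: no successors, so ◇¬p fails. ✗
u: successors {v}; ¬p there: v:T. ✓
v: successors {s}; ¬p there: s:T. ✓
That's 3 of 4 worlds, so 3/4.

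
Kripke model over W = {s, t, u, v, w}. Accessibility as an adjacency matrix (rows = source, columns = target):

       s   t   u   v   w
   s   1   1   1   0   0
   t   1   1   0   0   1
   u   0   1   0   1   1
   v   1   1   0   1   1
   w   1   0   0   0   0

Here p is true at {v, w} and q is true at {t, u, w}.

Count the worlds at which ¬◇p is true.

s: ◇p is F. ✓
t: ◇p is T. ✗
u: ◇p is T. ✗
v: ◇p is T. ✗
w: ◇p is F. ✓
Satisfying worlds: {s, w}.

2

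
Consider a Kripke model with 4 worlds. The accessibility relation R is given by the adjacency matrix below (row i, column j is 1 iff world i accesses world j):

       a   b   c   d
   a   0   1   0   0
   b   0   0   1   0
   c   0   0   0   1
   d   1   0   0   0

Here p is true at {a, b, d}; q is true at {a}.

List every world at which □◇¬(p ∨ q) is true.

{a}

a: successors {b}; ◇¬(p ∨ q) there: b:T. ✓
b: successors {c}; ◇¬(p ∨ q) there: c:F. ✗
c: successors {d}; ◇¬(p ∨ q) there: d:F. ✗
d: successors {a}; ◇¬(p ∨ q) there: a:F. ✗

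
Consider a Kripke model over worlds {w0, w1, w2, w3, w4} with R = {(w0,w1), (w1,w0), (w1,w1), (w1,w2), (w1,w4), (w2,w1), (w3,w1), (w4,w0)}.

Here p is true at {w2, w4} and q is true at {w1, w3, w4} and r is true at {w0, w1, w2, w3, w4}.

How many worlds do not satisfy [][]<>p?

4

w0: successors {w1}; []<>p there: w1:F. ✗
w1: successors {w0, w1, w2, w4}; []<>p there: w0:T, w1:F, w2:T, w4:F. ✗
w2: successors {w1}; []<>p there: w1:F. ✗
w3: successors {w1}; []<>p there: w1:F. ✗
w4: successors {w0}; []<>p there: w0:T. ✓
Satisfying worlds: {w4}.
So [][]<>p fails at the other 4 worlds.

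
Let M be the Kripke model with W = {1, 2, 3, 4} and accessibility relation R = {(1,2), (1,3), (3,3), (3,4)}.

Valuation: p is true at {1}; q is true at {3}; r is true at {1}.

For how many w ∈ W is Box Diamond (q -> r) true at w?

2

1: successors {2, 3}; Diamond (q -> r) there: 2:F, 3:T. ✗
2: no successors, so Box Diamond (q -> r) holds vacuously. ✓
3: successors {3, 4}; Diamond (q -> r) there: 3:T, 4:F. ✗
4: no successors, so Box Diamond (q -> r) holds vacuously. ✓
Satisfying worlds: {2, 4}.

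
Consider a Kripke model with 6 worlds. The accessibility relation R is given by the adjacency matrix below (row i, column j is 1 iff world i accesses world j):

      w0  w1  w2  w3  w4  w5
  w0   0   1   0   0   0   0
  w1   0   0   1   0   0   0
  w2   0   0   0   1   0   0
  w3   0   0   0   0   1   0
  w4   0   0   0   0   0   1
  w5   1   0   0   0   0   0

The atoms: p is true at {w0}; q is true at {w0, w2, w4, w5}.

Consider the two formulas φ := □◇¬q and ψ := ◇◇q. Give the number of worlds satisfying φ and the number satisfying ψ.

2 and 4

For □◇¬q:
w0: successors {w1}; ◇¬q there: w1:F. ✗
w1: successors {w2}; ◇¬q there: w2:T. ✓
w2: successors {w3}; ◇¬q there: w3:F. ✗
w3: successors {w4}; ◇¬q there: w4:F. ✗
w4: successors {w5}; ◇¬q there: w5:F. ✗
w5: successors {w0}; ◇¬q there: w0:T. ✓
— 2 worlds.
For ◇◇q:
w0: successors {w1}; ◇q there: w1:T. ✓
w1: successors {w2}; ◇q there: w2:F. ✗
w2: successors {w3}; ◇q there: w3:T. ✓
w3: successors {w4}; ◇q there: w4:T. ✓
w4: successors {w5}; ◇q there: w5:T. ✓
w5: successors {w0}; ◇q there: w0:F. ✗
— 4 worlds.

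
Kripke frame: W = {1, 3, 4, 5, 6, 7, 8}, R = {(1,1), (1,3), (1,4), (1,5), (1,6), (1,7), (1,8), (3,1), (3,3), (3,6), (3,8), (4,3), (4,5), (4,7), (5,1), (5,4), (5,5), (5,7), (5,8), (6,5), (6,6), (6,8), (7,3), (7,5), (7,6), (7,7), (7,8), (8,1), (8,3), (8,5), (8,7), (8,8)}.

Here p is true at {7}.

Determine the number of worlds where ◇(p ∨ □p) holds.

1: successors {1, 3, 4, 5, 6, 7, 8}; p ∨ □p there: 1:F, 3:F, 4:F, 5:F, 6:F, 7:T, 8:F. ✓
3: successors {1, 3, 6, 8}; p ∨ □p there: 1:F, 3:F, 6:F, 8:F. ✗
4: successors {3, 5, 7}; p ∨ □p there: 3:F, 5:F, 7:T. ✓
5: successors {1, 4, 5, 7, 8}; p ∨ □p there: 1:F, 4:F, 5:F, 7:T, 8:F. ✓
6: successors {5, 6, 8}; p ∨ □p there: 5:F, 6:F, 8:F. ✗
7: successors {3, 5, 6, 7, 8}; p ∨ □p there: 3:F, 5:F, 6:F, 7:T, 8:F. ✓
8: successors {1, 3, 5, 7, 8}; p ∨ □p there: 1:F, 3:F, 5:F, 7:T, 8:F. ✓
Satisfying worlds: {1, 4, 5, 7, 8}.

5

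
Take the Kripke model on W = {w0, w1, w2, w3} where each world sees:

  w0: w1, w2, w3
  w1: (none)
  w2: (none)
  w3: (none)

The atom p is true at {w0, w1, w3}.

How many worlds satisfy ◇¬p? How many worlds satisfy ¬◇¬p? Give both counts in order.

1 and 3

For ◇¬p:
w0: successors {w1, w2, w3}; ¬p there: w1:F, w2:T, w3:F. ✓
w1: no successors, so ◇¬p fails. ✗
w2: no successors, so ◇¬p fails. ✗
w3: no successors, so ◇¬p fails. ✗
— 1 world.
For ¬◇¬p:
w0: ◇¬p is T. ✗
w1: ◇¬p is F. ✓
w2: ◇¬p is F. ✓
w3: ◇¬p is F. ✓
— 3 worlds.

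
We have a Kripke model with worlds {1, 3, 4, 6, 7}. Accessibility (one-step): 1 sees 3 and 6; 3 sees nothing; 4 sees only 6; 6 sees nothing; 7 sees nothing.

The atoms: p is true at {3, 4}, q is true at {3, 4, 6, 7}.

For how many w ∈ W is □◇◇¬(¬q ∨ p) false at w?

2

1: successors {3, 6}; ◇◇¬(¬q ∨ p) there: 3:F, 6:F. ✗
3: no successors, so □◇◇¬(¬q ∨ p) holds vacuously. ✓
4: successors {6}; ◇◇¬(¬q ∨ p) there: 6:F. ✗
6: no successors, so □◇◇¬(¬q ∨ p) holds vacuously. ✓
7: no successors, so □◇◇¬(¬q ∨ p) holds vacuously. ✓
Satisfying worlds: {3, 6, 7}.
So □◇◇¬(¬q ∨ p) fails at the other 2 worlds.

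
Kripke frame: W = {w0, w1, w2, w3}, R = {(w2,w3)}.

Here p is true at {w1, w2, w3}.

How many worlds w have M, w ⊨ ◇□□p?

1

w0: no successors, so ◇□□p fails. ✗
w1: no successors, so ◇□□p fails. ✗
w2: successors {w3}; □□p there: w3:T. ✓
w3: no successors, so ◇□□p fails. ✗
Satisfying worlds: {w2}.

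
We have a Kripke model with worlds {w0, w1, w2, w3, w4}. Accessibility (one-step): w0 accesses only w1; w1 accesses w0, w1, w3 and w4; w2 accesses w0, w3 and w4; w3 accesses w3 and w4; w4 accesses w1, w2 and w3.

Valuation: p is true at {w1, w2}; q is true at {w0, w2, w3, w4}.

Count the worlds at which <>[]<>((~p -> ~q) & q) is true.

0

w0: successors {w1}; []<>((~p -> ~q) & q) there: w1:F. ✗
w1: successors {w0, w1, w3, w4}; []<>((~p -> ~q) & q) there: w0:F, w1:F, w3:F, w4:F. ✗
w2: successors {w0, w3, w4}; []<>((~p -> ~q) & q) there: w0:F, w3:F, w4:F. ✗
w3: successors {w3, w4}; []<>((~p -> ~q) & q) there: w3:F, w4:F. ✗
w4: successors {w1, w2, w3}; []<>((~p -> ~q) & q) there: w1:F, w2:F, w3:F. ✗
Satisfying worlds: ∅.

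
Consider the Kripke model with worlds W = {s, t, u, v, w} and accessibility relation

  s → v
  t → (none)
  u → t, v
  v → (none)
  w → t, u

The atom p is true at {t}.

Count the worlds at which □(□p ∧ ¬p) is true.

3

s: successors {v}; □p ∧ ¬p there: v:T. ✓
t: no successors, so □(□p ∧ ¬p) holds vacuously. ✓
u: successors {t, v}; □p ∧ ¬p there: t:F, v:T. ✗
v: no successors, so □(□p ∧ ¬p) holds vacuously. ✓
w: successors {t, u}; □p ∧ ¬p there: t:F, u:F. ✗
Satisfying worlds: {s, t, v}.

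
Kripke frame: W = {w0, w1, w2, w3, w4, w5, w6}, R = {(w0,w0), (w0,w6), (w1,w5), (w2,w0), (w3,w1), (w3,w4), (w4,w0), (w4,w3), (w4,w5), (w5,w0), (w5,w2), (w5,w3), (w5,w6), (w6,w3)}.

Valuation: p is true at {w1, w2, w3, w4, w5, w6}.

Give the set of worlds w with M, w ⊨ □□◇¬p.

∅

w0: successors {w0, w6}; □◇¬p there: w0:F, w6:F. ✗
w1: successors {w5}; □◇¬p there: w5:F. ✗
w2: successors {w0}; □◇¬p there: w0:F. ✗
w3: successors {w1, w4}; □◇¬p there: w1:T, w4:F. ✗
w4: successors {w0, w3, w5}; □◇¬p there: w0:F, w3:F, w5:F. ✗
w5: successors {w0, w2, w3, w6}; □◇¬p there: w0:F, w2:T, w3:F, w6:F. ✗
w6: successors {w3}; □◇¬p there: w3:F. ✗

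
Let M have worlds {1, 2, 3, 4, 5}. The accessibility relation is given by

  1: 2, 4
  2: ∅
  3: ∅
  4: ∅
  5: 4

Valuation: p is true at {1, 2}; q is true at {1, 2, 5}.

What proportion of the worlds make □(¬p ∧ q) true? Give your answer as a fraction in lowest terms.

3/5

1: successors {2, 4}; ¬p ∧ q there: 2:F, 4:F. ✗
2: no successors, so □(¬p ∧ q) holds vacuously. ✓
3: no successors, so □(¬p ∧ q) holds vacuously. ✓
4: no successors, so □(¬p ∧ q) holds vacuously. ✓
5: successors {4}; ¬p ∧ q there: 4:F. ✗
That's 3 of 5 worlds, so 3/5.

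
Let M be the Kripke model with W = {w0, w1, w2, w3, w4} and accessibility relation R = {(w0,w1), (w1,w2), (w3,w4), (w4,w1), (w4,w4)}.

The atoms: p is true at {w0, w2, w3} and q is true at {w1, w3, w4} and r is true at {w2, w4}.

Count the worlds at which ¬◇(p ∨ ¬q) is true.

w0: ◇(p ∨ ¬q) is F. ✓
w1: ◇(p ∨ ¬q) is T. ✗
w2: ◇(p ∨ ¬q) is F. ✓
w3: ◇(p ∨ ¬q) is F. ✓
w4: ◇(p ∨ ¬q) is F. ✓
Satisfying worlds: {w0, w2, w3, w4}.

4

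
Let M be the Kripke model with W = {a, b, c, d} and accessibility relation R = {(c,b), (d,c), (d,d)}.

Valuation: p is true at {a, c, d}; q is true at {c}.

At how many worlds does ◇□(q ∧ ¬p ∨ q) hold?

a: no successors, so ◇□(q ∧ ¬p ∨ q) fails. ✗
b: no successors, so ◇□(q ∧ ¬p ∨ q) fails. ✗
c: successors {b}; □(q ∧ ¬p ∨ q) there: b:T. ✓
d: successors {c, d}; □(q ∧ ¬p ∨ q) there: c:F, d:F. ✗
Satisfying worlds: {c}.

1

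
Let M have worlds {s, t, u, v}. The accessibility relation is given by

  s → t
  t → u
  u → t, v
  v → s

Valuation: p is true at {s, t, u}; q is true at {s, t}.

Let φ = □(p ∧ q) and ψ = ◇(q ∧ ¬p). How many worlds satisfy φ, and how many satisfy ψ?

For □(p ∧ q):
s: successors {t}; p ∧ q there: t:T. ✓
t: successors {u}; p ∧ q there: u:F. ✗
u: successors {t, v}; p ∧ q there: t:T, v:F. ✗
v: successors {s}; p ∧ q there: s:T. ✓
— 2 worlds.
For ◇(q ∧ ¬p):
s: successors {t}; q ∧ ¬p there: t:F. ✗
t: successors {u}; q ∧ ¬p there: u:F. ✗
u: successors {t, v}; q ∧ ¬p there: t:F, v:F. ✗
v: successors {s}; q ∧ ¬p there: s:F. ✗
— 0 worlds.

2 and 0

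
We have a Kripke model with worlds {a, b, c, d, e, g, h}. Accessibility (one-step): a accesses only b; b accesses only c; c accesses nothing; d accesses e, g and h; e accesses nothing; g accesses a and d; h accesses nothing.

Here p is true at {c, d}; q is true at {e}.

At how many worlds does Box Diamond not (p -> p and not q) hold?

3

a: successors {b}; Diamond not (p -> p and not q) there: b:F. ✗
b: successors {c}; Diamond not (p -> p and not q) there: c:F. ✗
c: no successors, so Box Diamond not (p -> p and not q) holds vacuously. ✓
d: successors {e, g, h}; Diamond not (p -> p and not q) there: e:F, g:F, h:F. ✗
e: no successors, so Box Diamond not (p -> p and not q) holds vacuously. ✓
g: successors {a, d}; Diamond not (p -> p and not q) there: a:F, d:F. ✗
h: no successors, so Box Diamond not (p -> p and not q) holds vacuously. ✓
Satisfying worlds: {c, e, h}.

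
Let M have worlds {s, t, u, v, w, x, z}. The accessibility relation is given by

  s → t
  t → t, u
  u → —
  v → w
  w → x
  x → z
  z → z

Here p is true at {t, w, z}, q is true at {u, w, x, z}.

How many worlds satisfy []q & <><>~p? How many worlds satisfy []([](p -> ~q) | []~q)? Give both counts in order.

For []q & <><>~p:
s: []q is F, <><>~p is T. ✗
t: []q is F, <><>~p is T. ✗
u: []q is T, <><>~p is F. ✗
v: []q is T, <><>~p is T. ✓
w: []q is T, <><>~p is F. ✗
x: []q is T, <><>~p is F. ✗
z: []q is T, <><>~p is F. ✗
— 1 world.
For []([](p -> ~q) | []~q):
s: successors {t}; [](p -> ~q) | []~q there: t:T. ✓
t: successors {t, u}; [](p -> ~q) | []~q there: t:T, u:T. ✓
u: no successors, so []([](p -> ~q) | []~q) holds vacuously. ✓
v: successors {w}; [](p -> ~q) | []~q there: w:T. ✓
w: successors {x}; [](p -> ~q) | []~q there: x:F. ✗
x: successors {z}; [](p -> ~q) | []~q there: z:F. ✗
z: successors {z}; [](p -> ~q) | []~q there: z:F. ✗
— 4 worlds.

1 and 4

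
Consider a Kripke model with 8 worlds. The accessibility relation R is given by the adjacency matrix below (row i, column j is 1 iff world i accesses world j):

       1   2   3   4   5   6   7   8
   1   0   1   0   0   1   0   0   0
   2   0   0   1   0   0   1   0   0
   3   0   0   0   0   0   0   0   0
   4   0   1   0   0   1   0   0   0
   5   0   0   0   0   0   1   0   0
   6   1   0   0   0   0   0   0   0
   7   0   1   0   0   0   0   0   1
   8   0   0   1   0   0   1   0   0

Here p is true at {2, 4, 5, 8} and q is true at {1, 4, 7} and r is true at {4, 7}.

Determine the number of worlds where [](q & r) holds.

1

1: successors {2, 5}; q & r there: 2:F, 5:F. ✗
2: successors {3, 6}; q & r there: 3:F, 6:F. ✗
3: no successors, so [](q & r) holds vacuously. ✓
4: successors {2, 5}; q & r there: 2:F, 5:F. ✗
5: successors {6}; q & r there: 6:F. ✗
6: successors {1}; q & r there: 1:F. ✗
7: successors {2, 8}; q & r there: 2:F, 8:F. ✗
8: successors {3, 6}; q & r there: 3:F, 6:F. ✗
Satisfying worlds: {3}.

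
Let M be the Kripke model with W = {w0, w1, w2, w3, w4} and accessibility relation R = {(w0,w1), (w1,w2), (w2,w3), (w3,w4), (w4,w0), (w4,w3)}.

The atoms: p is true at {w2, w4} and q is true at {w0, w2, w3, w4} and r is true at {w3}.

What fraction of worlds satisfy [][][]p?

w0: successors {w1}; [][]p there: w1:F. ✗
w1: successors {w2}; [][]p there: w2:T. ✓
w2: successors {w3}; [][]p there: w3:F. ✗
w3: successors {w4}; [][]p there: w4:F. ✗
w4: successors {w0, w3}; [][]p there: w0:T, w3:F. ✗
That's 1 of 5 worlds, so 1/5.

1/5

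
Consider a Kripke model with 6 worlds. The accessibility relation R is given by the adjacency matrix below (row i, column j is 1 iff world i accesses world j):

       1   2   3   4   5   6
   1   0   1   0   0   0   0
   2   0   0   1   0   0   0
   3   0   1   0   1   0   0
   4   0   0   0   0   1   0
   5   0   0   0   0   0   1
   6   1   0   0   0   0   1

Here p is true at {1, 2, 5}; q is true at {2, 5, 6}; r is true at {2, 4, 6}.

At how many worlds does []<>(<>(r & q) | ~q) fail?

1

1: successors {2}; <>(<>(r & q) | ~q) there: 2:T. ✓
2: successors {3}; <>(<>(r & q) | ~q) there: 3:T. ✓
3: successors {2, 4}; <>(<>(r & q) | ~q) there: 2:T, 4:T. ✓
4: successors {5}; <>(<>(r & q) | ~q) there: 5:T. ✓
5: successors {6}; <>(<>(r & q) | ~q) there: 6:T. ✓
6: successors {1, 6}; <>(<>(r & q) | ~q) there: 1:F, 6:T. ✗
Satisfying worlds: {1, 2, 3, 4, 5}.
So []<>(<>(r & q) | ~q) fails at the other 1 world.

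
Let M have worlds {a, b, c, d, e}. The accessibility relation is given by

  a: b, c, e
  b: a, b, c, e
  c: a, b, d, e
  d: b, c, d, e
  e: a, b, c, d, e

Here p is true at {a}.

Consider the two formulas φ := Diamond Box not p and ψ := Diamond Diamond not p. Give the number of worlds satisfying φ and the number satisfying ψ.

For Diamond Box not p:
a: successors {b, c, e}; Box not p there: b:F, c:F, e:F. ✗
b: successors {a, b, c, e}; Box not p there: a:T, b:F, c:F, e:F. ✓
c: successors {a, b, d, e}; Box not p there: a:T, b:F, d:T, e:F. ✓
d: successors {b, c, d, e}; Box not p there: b:F, c:F, d:T, e:F. ✓
e: successors {a, b, c, d, e}; Box not p there: a:T, b:F, c:F, d:T, e:F. ✓
— 4 worlds.
For Diamond Diamond not p:
a: successors {b, c, e}; Diamond not p there: b:T, c:T, e:T. ✓
b: successors {a, b, c, e}; Diamond not p there: a:T, b:T, c:T, e:T. ✓
c: successors {a, b, d, e}; Diamond not p there: a:T, b:T, d:T, e:T. ✓
d: successors {b, c, d, e}; Diamond not p there: b:T, c:T, d:T, e:T. ✓
e: successors {a, b, c, d, e}; Diamond not p there: a:T, b:T, c:T, d:T, e:T. ✓
— 5 worlds.

4 and 5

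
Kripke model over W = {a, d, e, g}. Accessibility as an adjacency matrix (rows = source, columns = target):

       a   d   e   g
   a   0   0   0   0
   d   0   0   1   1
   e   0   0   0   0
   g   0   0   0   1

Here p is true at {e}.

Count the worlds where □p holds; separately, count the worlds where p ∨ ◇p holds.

For □p:
a: no successors, so □p holds vacuously. ✓
d: successors {e, g}; p there: e:T, g:F. ✗
e: no successors, so □p holds vacuously. ✓
g: successors {g}; p there: g:F. ✗
— 2 worlds.
For p ∨ ◇p:
a: p is F, ◇p is F. ✗
d: p is F, ◇p is T. ✓
e: p is T, ◇p is F. ✓
g: p is F, ◇p is F. ✗
— 2 worlds.

2 and 2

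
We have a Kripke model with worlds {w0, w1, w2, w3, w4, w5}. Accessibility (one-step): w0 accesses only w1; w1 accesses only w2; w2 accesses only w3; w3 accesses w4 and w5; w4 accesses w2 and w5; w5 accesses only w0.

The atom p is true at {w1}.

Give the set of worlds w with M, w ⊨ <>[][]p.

w0: successors {w1}; [][]p there: w1:F. ✗
w1: successors {w2}; [][]p there: w2:F. ✗
w2: successors {w3}; [][]p there: w3:F. ✗
w3: successors {w4, w5}; [][]p there: w4:F, w5:T. ✓
w4: successors {w2, w5}; [][]p there: w2:F, w5:T. ✓
w5: successors {w0}; [][]p there: w0:F. ✗

{w3, w4}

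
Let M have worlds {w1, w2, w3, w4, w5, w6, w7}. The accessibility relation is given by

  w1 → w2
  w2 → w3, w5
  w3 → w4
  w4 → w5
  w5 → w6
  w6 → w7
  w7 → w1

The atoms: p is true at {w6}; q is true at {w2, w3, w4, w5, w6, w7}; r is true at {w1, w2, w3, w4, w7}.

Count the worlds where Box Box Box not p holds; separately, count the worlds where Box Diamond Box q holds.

For Box Box Box not p:
w1: successors {w2}; Box Box not p there: w2:F. ✗
w2: successors {w3, w5}; Box Box not p there: w3:T, w5:T. ✓
w3: successors {w4}; Box Box not p there: w4:F. ✗
w4: successors {w5}; Box Box not p there: w5:T. ✓
w5: successors {w6}; Box Box not p there: w6:T. ✓
w6: successors {w7}; Box Box not p there: w7:T. ✓
w7: successors {w1}; Box Box not p there: w1:T. ✓
— 5 worlds.
For Box Diamond Box q:
w1: successors {w2}; Diamond Box q there: w2:T. ✓
w2: successors {w3, w5}; Diamond Box q there: w3:T, w5:T. ✓
w3: successors {w4}; Diamond Box q there: w4:T. ✓
w4: successors {w5}; Diamond Box q there: w5:T. ✓
w5: successors {w6}; Diamond Box q there: w6:F. ✗
w6: successors {w7}; Diamond Box q there: w7:T. ✓
w7: successors {w1}; Diamond Box q there: w1:T. ✓
— 6 worlds.

5 and 6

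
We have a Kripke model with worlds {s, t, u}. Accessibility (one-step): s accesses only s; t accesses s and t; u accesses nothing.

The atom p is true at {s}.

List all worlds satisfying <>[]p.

{s, t}

s: successors {s}; []p there: s:T. ✓
t: successors {s, t}; []p there: s:T, t:F. ✓
u: no successors, so <>[]p fails. ✗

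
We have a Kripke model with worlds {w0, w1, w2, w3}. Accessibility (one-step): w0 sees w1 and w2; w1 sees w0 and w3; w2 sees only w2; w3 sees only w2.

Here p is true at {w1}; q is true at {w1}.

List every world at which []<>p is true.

∅

w0: successors {w1, w2}; <>p there: w1:F, w2:F. ✗
w1: successors {w0, w3}; <>p there: w0:T, w3:F. ✗
w2: successors {w2}; <>p there: w2:F. ✗
w3: successors {w2}; <>p there: w2:F. ✗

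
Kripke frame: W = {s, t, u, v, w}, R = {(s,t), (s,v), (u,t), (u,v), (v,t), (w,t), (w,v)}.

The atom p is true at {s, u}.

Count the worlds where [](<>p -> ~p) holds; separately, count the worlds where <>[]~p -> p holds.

For [](<>p -> ~p):
s: successors {t, v}; <>p -> ~p there: t:T, v:T. ✓
t: no successors, so [](<>p -> ~p) holds vacuously. ✓
u: successors {t, v}; <>p -> ~p there: t:T, v:T. ✓
v: successors {t}; <>p -> ~p there: t:T. ✓
w: successors {t, v}; <>p -> ~p there: t:T, v:T. ✓
— 5 worlds.
For <>[]~p -> p:
s: <>[]~p is T, p is T. ✓
t: <>[]~p is F, p is F. ✓
u: <>[]~p is T, p is T. ✓
v: <>[]~p is T, p is F. ✗
w: <>[]~p is T, p is F. ✗
— 3 worlds.

5 and 3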